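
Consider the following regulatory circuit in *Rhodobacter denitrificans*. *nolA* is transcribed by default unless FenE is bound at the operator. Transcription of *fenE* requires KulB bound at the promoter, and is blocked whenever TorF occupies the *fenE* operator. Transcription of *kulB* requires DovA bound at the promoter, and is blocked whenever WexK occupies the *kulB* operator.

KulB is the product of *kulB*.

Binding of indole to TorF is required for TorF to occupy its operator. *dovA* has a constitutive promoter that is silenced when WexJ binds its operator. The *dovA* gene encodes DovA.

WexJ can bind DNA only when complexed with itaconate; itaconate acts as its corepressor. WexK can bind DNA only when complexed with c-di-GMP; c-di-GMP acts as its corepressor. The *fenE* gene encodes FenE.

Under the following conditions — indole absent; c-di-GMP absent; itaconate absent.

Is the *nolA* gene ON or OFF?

OFF

Itaconate is absent, so WexJ is inactive.
With no repressor bound, *dovA* is transcribed.
So DovA is produced and active.
c-di-GMP is absent, so WexK is inactive.
No repressor is bound and DovA is active, so *kulB* is transcribed.
So KulB is produced and active.
Indole is absent, so TorF is inactive.
No repressor is bound and KulB is active, so *fenE* is transcribed.
So FenE is produced and active.
With repressor FenE bound, *nolA* is not transcribed.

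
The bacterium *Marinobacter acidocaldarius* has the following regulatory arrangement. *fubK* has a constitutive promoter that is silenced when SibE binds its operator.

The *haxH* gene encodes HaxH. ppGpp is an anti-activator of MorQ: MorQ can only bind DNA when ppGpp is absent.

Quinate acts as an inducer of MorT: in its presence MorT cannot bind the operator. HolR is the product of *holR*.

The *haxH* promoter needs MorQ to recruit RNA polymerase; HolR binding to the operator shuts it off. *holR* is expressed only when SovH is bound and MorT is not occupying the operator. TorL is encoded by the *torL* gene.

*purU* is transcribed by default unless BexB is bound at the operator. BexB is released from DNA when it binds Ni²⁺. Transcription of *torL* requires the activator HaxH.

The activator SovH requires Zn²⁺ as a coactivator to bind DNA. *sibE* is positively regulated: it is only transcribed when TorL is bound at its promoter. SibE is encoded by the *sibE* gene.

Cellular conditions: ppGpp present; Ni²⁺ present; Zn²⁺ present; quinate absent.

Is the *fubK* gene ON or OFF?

Quinate is absent, so MorT is active.
Zn²⁺ is present, so SovH is active.
With repressor MorT bound, *holR* is not transcribed.
So HolR is not produced.
ppGpp is present, so MorQ is inactive.
Required activator MorQ is absent, so *haxH* is not transcribed.
So HaxH is not produced.
Required activator HaxH is absent, so *torL* is not transcribed.
So TorL is not produced.
Required activator TorL is absent, so *sibE* is not transcribed.
So SibE is not produced.
With no repressor bound, *fubK* is transcribed.

ON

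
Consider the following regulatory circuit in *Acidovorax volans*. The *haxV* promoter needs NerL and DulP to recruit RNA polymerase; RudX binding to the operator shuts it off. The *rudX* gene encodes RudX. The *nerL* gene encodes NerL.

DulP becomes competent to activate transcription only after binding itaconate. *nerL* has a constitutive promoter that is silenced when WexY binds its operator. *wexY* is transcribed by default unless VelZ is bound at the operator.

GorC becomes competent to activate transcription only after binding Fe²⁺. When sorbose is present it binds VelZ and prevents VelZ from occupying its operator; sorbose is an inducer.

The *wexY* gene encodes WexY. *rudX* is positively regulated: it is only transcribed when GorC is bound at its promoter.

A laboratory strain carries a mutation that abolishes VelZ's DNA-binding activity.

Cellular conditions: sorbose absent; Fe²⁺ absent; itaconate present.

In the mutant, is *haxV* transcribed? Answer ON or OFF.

Fe²⁺ is absent, so GorC is inactive.
Required activator GorC is absent, so *rudX* is not transcribed.
So RudX is not produced.
VelZ is non-functional in this strain, so it has no effect.
With no repressor bound, *wexY* is transcribed.
So WexY is produced and active.
With repressor WexY bound, *nerL* is not transcribed.
So NerL is not produced.
Itaconate is present, so DulP is active.
Required activator NerL is absent, so *haxV* is not transcribed.

OFF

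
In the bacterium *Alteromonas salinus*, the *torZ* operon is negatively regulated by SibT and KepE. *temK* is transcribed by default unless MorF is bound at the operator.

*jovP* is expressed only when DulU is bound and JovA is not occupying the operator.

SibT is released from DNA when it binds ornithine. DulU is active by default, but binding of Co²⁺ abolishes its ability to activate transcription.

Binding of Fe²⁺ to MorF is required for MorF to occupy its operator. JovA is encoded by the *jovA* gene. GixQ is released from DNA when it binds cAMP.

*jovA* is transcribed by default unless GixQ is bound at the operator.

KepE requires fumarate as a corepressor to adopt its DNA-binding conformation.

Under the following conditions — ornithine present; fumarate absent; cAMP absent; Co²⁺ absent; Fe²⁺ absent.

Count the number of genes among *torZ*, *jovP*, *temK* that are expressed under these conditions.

3

Ornithine is present, so SibT is inactive.
Fumarate is absent, so KepE is inactive.
With no repressor bound, *torZ* is transcribed.
→ *torZ* is ON.
cAMP is absent, so GixQ is active.
With repressor GixQ bound, *jovA* is not transcribed.
So JovA is not produced.
Co²⁺ is absent, so DulU is active.
No repressor is bound and DulU is active, so *jovP* is transcribed.
→ *jovP* is ON.
Fe²⁺ is absent, so MorF is inactive.
With no repressor bound, *temK* is transcribed.
→ *temK* is ON.
3 of the 3 genes are transcribed.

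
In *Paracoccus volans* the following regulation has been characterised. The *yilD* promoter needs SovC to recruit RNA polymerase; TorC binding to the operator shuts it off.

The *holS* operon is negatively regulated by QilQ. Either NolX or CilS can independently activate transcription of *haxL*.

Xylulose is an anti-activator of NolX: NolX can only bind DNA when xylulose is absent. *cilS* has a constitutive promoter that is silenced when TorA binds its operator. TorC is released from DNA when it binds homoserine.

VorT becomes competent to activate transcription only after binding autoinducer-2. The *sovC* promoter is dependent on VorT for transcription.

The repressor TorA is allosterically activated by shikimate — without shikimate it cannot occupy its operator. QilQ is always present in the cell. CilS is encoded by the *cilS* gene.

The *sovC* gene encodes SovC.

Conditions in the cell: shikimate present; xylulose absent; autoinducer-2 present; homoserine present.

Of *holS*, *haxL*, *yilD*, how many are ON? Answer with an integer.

QilQ is produced constitutively and is active.
With repressor QilQ bound, *holS* is not transcribed.
→ *holS* is OFF.
Xylulose is absent, so NolX is active.
Shikimate is present, so TorA is active.
With repressor TorA bound, *cilS* is not transcribed.
So CilS is not produced.
Activator NolX is present, so *haxL* is transcribed.
→ *haxL* is ON.
Autoinducer-2 is present, so VorT is active.
No repressor is bound and VorT is active, so *sovC* is transcribed.
So SovC is produced and active.
Homoserine is present, so TorC is inactive.
No repressor is bound and SovC is active, so *yilD* is transcribed.
→ *yilD* is ON.
2 of the 3 genes are transcribed.

2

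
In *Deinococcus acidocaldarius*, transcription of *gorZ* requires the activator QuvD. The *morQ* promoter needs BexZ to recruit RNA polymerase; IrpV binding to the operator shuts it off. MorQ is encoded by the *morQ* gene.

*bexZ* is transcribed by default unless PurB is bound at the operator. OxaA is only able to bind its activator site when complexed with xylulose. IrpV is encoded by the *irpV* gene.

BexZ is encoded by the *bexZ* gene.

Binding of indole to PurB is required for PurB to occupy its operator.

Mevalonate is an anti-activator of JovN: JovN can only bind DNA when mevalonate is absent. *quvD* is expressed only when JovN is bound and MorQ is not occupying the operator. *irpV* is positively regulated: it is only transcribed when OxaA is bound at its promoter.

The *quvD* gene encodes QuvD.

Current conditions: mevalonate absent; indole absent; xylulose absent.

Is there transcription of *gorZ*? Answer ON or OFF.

OFF

Xylulose is absent, so OxaA is inactive.
Required activator OxaA is absent, so *irpV* is not transcribed.
So IrpV is not produced.
Indole is absent, so PurB is inactive.
With no repressor bound, *bexZ* is transcribed.
So BexZ is produced and active.
No repressor is bound and BexZ is active, so *morQ* is transcribed.
So MorQ is produced and active.
Mevalonate is absent, so JovN is active.
With repressor MorQ bound, *quvD* is not transcribed.
So QuvD is not produced.
Required activator QuvD is absent, so *gorZ* is not transcribed.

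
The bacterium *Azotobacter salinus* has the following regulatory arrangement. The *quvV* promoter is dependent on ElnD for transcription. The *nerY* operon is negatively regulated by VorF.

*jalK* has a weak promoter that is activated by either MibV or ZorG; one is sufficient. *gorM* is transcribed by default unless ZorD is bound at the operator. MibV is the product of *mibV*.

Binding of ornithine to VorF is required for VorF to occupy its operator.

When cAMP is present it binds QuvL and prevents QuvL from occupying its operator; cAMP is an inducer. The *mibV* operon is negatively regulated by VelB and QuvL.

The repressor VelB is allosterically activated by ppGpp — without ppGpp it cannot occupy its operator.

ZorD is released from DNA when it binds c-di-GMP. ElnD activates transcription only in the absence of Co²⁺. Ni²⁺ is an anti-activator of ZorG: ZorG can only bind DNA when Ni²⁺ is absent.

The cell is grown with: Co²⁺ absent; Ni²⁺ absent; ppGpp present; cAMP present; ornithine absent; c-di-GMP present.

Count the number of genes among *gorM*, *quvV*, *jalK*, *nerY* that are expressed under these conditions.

4

c-di-GMP is present, so ZorD is inactive.
With no repressor bound, *gorM* is transcribed.
→ *gorM* is ON.
Co²⁺ is absent, so ElnD is active.
No repressor is bound and ElnD is active, so *quvV* is transcribed.
→ *quvV* is ON.
ppGpp is present, so VelB is active.
cAMP is present, so QuvL is inactive.
With repressor VelB bound, *mibV* is not transcribed.
So MibV is not produced.
Ni²⁺ is absent, so ZorG is active.
Activator ZorG is present, so *jalK* is transcribed.
→ *jalK* is ON.
Ornithine is absent, so VorF is inactive.
With no repressor bound, *nerY* is transcribed.
→ *nerY* is ON.
4 of the 4 genes are transcribed.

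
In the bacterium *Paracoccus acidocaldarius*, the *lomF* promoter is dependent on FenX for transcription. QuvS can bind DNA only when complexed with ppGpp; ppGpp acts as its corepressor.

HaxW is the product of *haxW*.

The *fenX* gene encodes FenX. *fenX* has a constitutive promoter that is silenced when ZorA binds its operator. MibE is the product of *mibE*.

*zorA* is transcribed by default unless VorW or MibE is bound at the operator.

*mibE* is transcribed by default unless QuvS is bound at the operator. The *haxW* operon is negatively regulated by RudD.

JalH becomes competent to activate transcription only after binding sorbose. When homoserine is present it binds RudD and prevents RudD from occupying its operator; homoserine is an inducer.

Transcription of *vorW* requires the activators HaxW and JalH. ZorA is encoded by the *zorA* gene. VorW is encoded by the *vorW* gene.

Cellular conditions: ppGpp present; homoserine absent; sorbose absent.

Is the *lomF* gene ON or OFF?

Homoserine is absent, so RudD is active.
With repressor RudD bound, *haxW* is not transcribed.
So HaxW is not produced.
Sorbose is absent, so JalH is inactive.
Required activator HaxW is absent, so *vorW* is not transcribed.
So VorW is not produced.
ppGpp is present, so QuvS is active.
With repressor QuvS bound, *mibE* is not transcribed.
So MibE is not produced.
With no repressor bound, *zorA* is transcribed.
So ZorA is produced and active.
With repressor ZorA bound, *fenX* is not transcribed.
So FenX is not produced.
Required activator FenX is absent, so *lomF* is not transcribed.

OFF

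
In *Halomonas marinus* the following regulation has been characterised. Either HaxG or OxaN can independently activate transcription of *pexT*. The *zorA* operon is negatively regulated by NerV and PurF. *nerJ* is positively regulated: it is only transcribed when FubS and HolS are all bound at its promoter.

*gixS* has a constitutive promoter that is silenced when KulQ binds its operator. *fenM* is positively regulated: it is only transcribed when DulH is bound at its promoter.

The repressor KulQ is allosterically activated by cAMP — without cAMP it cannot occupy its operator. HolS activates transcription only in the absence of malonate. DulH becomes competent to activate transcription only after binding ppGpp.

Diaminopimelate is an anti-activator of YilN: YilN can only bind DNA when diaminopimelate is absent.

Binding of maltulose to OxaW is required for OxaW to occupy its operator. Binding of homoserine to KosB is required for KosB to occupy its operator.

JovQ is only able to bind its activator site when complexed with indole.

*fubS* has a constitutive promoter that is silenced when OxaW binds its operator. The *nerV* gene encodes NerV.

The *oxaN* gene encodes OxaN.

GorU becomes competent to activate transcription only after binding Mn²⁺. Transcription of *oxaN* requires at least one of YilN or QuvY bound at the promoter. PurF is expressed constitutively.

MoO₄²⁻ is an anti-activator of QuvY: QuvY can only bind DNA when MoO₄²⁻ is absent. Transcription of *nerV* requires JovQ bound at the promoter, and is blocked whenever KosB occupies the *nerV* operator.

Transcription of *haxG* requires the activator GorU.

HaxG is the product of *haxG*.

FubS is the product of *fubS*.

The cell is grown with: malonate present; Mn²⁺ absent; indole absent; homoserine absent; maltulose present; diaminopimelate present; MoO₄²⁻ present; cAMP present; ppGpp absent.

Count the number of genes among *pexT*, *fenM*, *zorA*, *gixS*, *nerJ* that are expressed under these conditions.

Mn²⁺ is absent, so GorU is inactive.
Required activator GorU is absent, so *haxG* is not transcribed.
So HaxG is not produced.
Diaminopimelate is present, so YilN is inactive.
MoO₄²⁻ is present, so QuvY is inactive.
No activator is available at the *oxaN* promoter, so *oxaN* is not transcribed.
So OxaN is not produced.
No activator is available at the *pexT* promoter, so *pexT* is not transcribed.
→ *pexT* is OFF.
ppGpp is absent, so DulH is inactive.
Required activator DulH is absent, so *fenM* is not transcribed.
→ *fenM* is OFF.
Homoserine is absent, so KosB is inactive.
Indole is absent, so JovQ is inactive.
Required activator JovQ is absent, so *nerV* is not transcribed.
So NerV is not produced.
PurF is produced constitutively and is active.
With repressor PurF bound, *zorA* is not transcribed.
→ *zorA* is OFF.
cAMP is present, so KulQ is active.
With repressor KulQ bound, *gixS* is not transcribed.
→ *gixS* is OFF.
Maltulose is present, so OxaW is active.
With repressor OxaW bound, *fubS* is not transcribed.
So FubS is not produced.
Malonate is present, so HolS is inactive.
Required activator FubS is absent, so *nerJ* is not transcribed.
→ *nerJ* is OFF.
0 of the 5 genes are transcribed.

0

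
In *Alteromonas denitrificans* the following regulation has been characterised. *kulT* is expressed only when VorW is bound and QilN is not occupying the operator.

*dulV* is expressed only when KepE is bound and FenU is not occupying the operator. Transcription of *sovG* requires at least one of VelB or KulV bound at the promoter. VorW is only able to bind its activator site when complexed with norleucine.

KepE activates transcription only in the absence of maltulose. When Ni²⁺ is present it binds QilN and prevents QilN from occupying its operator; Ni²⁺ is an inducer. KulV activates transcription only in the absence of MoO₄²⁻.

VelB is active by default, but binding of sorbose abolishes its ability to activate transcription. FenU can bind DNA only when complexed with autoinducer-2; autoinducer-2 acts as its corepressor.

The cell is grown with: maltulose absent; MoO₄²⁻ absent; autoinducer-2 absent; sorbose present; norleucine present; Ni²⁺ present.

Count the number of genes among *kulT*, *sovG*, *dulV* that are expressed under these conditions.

3

Ni²⁺ is present, so QilN is inactive.
Norleucine is present, so VorW is active.
No repressor is bound and VorW is active, so *kulT* is transcribed.
→ *kulT* is ON.
Sorbose is present, so VelB is inactive.
MoO₄²⁻ is absent, so KulV is active.
Activator KulV is present, so *sovG* is transcribed.
→ *sovG* is ON.
Maltulose is absent, so KepE is active.
Autoinducer-2 is absent, so FenU is inactive.
No repressor is bound and KepE is active, so *dulV* is transcribed.
→ *dulV* is ON.
3 of the 3 genes are transcribed.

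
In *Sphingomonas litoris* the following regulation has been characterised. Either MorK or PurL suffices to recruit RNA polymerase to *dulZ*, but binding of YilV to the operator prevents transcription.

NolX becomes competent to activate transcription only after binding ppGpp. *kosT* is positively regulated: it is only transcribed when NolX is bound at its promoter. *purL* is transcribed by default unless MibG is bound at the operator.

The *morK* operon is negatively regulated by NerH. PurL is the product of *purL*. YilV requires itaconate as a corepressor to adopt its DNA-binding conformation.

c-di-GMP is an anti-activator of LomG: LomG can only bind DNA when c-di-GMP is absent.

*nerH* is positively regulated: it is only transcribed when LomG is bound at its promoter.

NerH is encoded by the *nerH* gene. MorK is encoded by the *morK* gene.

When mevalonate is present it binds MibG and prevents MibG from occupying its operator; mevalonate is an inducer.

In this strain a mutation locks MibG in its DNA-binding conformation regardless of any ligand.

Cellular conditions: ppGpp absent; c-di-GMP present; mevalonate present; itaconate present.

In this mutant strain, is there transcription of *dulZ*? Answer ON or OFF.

c-di-GMP is present, so LomG is inactive.
Required activator LomG is absent, so *nerH* is not transcribed.
So NerH is not produced.
With no repressor bound, *morK* is transcribed.
So MorK is produced and active.
Itaconate is present, so YilV is active.
MibG is constitutively active in this strain.
With repressor MibG bound, *purL* is not transcribed.
So PurL is not produced.
With repressor YilV bound, *dulZ* is not transcribed.

OFF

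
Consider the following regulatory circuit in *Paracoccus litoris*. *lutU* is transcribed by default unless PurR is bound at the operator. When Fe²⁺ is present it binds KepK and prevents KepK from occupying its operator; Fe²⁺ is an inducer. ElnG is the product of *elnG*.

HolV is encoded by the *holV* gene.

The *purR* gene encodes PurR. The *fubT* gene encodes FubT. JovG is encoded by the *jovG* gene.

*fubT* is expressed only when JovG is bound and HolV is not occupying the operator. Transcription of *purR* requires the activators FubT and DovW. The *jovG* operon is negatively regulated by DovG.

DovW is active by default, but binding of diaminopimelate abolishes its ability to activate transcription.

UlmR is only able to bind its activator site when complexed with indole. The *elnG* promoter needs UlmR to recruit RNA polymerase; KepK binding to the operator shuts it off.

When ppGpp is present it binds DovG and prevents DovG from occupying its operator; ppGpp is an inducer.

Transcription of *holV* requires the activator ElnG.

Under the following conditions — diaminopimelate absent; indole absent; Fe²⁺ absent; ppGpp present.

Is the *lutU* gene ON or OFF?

OFF

Fe²⁺ is absent, so KepK is active.
Indole is absent, so UlmR is inactive.
With repressor KepK bound, *elnG* is not transcribed.
So ElnG is not produced.
Required activator ElnG is absent, so *holV* is not transcribed.
So HolV is not produced.
ppGpp is present, so DovG is inactive.
With no repressor bound, *jovG* is transcribed.
So JovG is produced and active.
No repressor is bound and JovG is active, so *fubT* is transcribed.
So FubT is produced and active.
Diaminopimelate is absent, so DovW is active.
No repressor is bound and FubT and DovW are active, so *purR* is transcribed.
So PurR is produced and active.
With repressor PurR bound, *lutU* is not transcribed.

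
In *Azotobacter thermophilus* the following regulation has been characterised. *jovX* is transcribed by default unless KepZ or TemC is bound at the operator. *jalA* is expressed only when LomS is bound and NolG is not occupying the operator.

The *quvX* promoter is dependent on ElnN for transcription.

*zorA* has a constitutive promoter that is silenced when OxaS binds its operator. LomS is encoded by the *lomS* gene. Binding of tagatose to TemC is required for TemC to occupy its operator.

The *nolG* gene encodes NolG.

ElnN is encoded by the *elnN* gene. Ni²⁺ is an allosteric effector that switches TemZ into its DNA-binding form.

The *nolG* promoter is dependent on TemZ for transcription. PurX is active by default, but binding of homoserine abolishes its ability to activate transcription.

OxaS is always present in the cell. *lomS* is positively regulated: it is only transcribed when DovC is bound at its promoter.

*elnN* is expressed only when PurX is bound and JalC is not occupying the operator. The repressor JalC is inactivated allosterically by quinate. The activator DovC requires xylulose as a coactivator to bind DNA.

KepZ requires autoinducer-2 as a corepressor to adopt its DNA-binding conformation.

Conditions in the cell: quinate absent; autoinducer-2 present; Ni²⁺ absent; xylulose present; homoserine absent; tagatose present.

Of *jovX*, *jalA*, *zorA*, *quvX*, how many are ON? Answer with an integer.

1

Autoinducer-2 is present, so KepZ is active.
Tagatose is present, so TemC is active.
With repressor KepZ bound, *jovX* is not transcribed.
→ *jovX* is OFF.
Ni²⁺ is absent, so TemZ is inactive.
Required activator TemZ is absent, so *nolG* is not transcribed.
So NolG is not produced.
Xylulose is present, so DovC is active.
No repressor is bound and DovC is active, so *lomS* is transcribed.
So LomS is produced and active.
No repressor is bound and LomS is active, so *jalA* is transcribed.
→ *jalA* is ON.
OxaS is produced constitutively and is active.
With repressor OxaS bound, *zorA* is not transcribed.
→ *zorA* is OFF.
Homoserine is absent, so PurX is active.
Quinate is absent, so JalC is active.
With repressor JalC bound, *elnN* is not transcribed.
So ElnN is not produced.
Required activator ElnN is absent, so *quvX* is not transcribed.
→ *quvX* is OFF.
1 of the 4 genes is transcribed.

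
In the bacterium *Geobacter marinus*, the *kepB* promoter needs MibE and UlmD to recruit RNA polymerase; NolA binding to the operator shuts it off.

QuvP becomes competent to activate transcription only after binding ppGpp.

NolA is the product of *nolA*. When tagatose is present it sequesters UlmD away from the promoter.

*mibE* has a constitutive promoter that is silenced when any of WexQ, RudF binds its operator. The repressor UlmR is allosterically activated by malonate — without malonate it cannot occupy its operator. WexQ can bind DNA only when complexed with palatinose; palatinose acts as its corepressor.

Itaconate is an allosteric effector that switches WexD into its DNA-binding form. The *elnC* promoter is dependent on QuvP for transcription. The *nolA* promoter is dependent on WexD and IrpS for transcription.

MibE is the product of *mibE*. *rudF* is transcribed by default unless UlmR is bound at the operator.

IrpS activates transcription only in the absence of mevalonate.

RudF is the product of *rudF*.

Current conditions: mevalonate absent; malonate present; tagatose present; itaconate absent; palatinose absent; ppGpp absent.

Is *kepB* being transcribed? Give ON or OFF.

Palatinose is absent, so WexQ is inactive.
Malonate is present, so UlmR is active.
With repressor UlmR bound, *rudF* is not transcribed.
So RudF is not produced.
With no repressor bound, *mibE* is transcribed.
So MibE is produced and active.
Itaconate is absent, so WexD is inactive.
Mevalonate is absent, so IrpS is active.
Required activator WexD is absent, so *nolA* is not transcribed.
So NolA is not produced.
Tagatose is present, so UlmD is inactive.
Required activator UlmD is absent, so *kepB* is not transcribed.

OFF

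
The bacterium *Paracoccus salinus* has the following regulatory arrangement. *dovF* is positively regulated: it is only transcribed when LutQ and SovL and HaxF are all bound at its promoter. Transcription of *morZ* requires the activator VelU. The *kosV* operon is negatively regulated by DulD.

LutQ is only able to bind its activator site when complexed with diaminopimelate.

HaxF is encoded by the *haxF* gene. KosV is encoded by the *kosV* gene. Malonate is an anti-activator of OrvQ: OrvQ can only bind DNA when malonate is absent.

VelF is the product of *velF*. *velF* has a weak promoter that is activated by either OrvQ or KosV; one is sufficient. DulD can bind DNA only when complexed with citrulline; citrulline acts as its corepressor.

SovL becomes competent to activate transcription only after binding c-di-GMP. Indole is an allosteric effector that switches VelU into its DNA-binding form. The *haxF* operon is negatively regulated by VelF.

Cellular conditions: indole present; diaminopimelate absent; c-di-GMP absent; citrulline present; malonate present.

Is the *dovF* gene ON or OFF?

Diaminopimelate is absent, so LutQ is inactive.
c-di-GMP is absent, so SovL is inactive.
Malonate is present, so OrvQ is inactive.
Citrulline is present, so DulD is active.
With repressor DulD bound, *kosV* is not transcribed.
So KosV is not produced.
No activator is available at the *velF* promoter, so *velF* is not transcribed.
So VelF is not produced.
With no repressor bound, *haxF* is transcribed.
So HaxF is produced and active.
Required activator LutQ is absent, so *dovF* is not transcribed.

OFF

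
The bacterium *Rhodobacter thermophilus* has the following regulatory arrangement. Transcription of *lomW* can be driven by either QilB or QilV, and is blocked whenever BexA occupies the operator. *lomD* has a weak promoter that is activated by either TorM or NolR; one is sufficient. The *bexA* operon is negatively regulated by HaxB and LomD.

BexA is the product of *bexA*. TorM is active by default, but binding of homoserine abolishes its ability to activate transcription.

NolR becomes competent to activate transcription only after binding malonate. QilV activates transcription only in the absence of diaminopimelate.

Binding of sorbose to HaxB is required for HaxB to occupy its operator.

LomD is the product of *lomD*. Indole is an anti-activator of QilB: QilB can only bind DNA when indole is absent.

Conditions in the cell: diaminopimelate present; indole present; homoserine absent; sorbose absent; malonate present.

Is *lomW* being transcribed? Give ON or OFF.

Indole is present, so QilB is inactive.
Sorbose is absent, so HaxB is inactive.
Homoserine is absent, so TorM is active.
Malonate is present, so NolR is active.
Activator TorM is present, so *lomD* is transcribed.
So LomD is produced and active.
With repressor LomD bound, *bexA* is not transcribed.
So BexA is not produced.
Diaminopimelate is present, so QilV is inactive.
No activator is available at the *lomW* promoter, so *lomW* is not transcribed.

OFF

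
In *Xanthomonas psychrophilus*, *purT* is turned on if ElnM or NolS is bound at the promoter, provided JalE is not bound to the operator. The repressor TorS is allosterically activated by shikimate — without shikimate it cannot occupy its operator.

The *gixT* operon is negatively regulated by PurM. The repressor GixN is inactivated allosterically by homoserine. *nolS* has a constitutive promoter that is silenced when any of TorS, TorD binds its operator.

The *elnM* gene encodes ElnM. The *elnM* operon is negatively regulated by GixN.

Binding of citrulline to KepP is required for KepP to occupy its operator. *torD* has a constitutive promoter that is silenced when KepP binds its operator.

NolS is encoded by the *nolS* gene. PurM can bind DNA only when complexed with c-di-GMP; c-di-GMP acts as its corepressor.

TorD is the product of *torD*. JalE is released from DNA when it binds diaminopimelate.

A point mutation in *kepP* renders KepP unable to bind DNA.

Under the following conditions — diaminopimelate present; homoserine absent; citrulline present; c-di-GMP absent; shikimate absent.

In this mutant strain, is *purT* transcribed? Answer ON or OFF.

Diaminopimelate is present, so JalE is inactive.
Homoserine is absent, so GixN is active.
With repressor GixN bound, *elnM* is not transcribed.
So ElnM is not produced.
Shikimate is absent, so TorS is inactive.
KepP is non-functional in this strain, so it has no effect.
With no repressor bound, *torD* is transcribed.
So TorD is produced and active.
With repressor TorD bound, *nolS* is not transcribed.
So NolS is not produced.
No activator is available at the *purT* promoter, so *purT* is not transcribed.

OFF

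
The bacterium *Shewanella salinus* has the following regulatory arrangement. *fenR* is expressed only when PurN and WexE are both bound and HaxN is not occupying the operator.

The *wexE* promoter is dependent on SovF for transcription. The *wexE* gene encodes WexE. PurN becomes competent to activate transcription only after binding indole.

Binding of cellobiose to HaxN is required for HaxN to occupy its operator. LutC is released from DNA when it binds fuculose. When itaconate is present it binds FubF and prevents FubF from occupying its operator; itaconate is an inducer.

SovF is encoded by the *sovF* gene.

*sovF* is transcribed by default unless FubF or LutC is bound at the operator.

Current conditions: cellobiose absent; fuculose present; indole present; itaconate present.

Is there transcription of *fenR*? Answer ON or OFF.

Indole is present, so PurN is active.
Itaconate is present, so FubF is inactive.
Fuculose is present, so LutC is inactive.
With no repressor bound, *sovF* is transcribed.
So SovF is produced and active.
No repressor is bound and SovF is active, so *wexE* is transcribed.
So WexE is produced and active.
Cellobiose is absent, so HaxN is inactive.
No repressor is bound and PurN and WexE are active, so *fenR* is transcribed.

ON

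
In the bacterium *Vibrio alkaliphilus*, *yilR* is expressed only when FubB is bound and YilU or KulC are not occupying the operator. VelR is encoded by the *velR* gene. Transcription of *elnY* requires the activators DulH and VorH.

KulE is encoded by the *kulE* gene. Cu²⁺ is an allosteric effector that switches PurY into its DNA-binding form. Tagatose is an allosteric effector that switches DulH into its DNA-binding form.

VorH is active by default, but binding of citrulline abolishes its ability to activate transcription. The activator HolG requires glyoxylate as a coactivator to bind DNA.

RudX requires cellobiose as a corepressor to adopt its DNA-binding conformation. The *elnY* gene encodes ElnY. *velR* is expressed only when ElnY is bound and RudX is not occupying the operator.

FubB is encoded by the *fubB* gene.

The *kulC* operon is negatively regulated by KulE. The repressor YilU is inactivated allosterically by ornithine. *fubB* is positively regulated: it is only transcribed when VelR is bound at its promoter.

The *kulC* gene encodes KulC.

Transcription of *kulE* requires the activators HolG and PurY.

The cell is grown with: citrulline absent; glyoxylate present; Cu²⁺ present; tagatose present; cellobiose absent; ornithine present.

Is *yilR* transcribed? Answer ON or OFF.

ON

Ornithine is present, so YilU is inactive.
Tagatose is present, so DulH is active.
Citrulline is absent, so VorH is active.
No repressor is bound and DulH and VorH are active, so *elnY* is transcribed.
So ElnY is produced and active.
Cellobiose is absent, so RudX is inactive.
No repressor is bound and ElnY is active, so *velR* is transcribed.
So VelR is produced and active.
No repressor is bound and VelR is active, so *fubB* is transcribed.
So FubB is produced and active.
Glyoxylate is present, so HolG is active.
Cu²⁺ is present, so PurY is active.
No repressor is bound and HolG and PurY are active, so *kulE* is transcribed.
So KulE is produced and active.
With repressor KulE bound, *kulC* is not transcribed.
So KulC is not produced.
No repressor is bound and FubB is active, so *yilR* is transcribed.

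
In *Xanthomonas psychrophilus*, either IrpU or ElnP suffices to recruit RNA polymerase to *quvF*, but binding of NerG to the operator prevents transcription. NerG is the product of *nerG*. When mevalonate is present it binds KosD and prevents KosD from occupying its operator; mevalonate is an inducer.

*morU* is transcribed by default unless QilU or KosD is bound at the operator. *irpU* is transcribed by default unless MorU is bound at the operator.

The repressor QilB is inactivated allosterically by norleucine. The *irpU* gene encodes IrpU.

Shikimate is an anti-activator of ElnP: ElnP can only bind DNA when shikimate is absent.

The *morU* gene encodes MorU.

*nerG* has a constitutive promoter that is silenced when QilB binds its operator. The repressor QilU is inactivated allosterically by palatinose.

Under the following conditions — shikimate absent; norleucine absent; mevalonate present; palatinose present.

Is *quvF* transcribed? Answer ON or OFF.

Palatinose is present, so QilU is inactive.
Mevalonate is present, so KosD is inactive.
With no repressor bound, *morU* is transcribed.
So MorU is produced and active.
With repressor MorU bound, *irpU* is not transcribed.
So IrpU is not produced.
Norleucine is absent, so QilB is active.
With repressor QilB bound, *nerG* is not transcribed.
So NerG is not produced.
Shikimate is absent, so ElnP is active.
Activator ElnP is present, so *quvF* is transcribed.

ON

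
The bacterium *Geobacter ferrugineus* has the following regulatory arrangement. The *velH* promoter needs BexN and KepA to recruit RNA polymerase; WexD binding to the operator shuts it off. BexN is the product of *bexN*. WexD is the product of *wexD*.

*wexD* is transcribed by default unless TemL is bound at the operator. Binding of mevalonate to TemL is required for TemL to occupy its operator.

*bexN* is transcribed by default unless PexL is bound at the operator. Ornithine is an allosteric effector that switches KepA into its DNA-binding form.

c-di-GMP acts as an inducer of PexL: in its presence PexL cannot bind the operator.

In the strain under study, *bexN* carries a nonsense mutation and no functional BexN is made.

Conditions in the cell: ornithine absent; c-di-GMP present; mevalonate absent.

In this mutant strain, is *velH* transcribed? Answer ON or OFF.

OFF

BexN is non-functional in this strain, so it has no effect.
Mevalonate is absent, so TemL is inactive.
With no repressor bound, *wexD* is transcribed.
So WexD is produced and active.
Ornithine is absent, so KepA is inactive.
With repressor WexD bound, *velH* is not transcribed.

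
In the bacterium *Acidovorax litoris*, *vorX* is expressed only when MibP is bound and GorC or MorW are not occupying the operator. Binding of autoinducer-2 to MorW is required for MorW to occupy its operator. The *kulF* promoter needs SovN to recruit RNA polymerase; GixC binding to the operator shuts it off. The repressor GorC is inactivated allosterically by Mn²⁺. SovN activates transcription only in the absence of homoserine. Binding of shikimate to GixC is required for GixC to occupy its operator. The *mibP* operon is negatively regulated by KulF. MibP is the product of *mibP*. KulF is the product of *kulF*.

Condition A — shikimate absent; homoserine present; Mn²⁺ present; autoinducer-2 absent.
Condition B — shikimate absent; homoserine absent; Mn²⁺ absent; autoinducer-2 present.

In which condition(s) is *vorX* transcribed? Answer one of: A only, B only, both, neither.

Condition A:
Shikimate is absent, so GixC is inactive.
Homoserine is present, so SovN is inactive.
Required activator SovN is absent, so *kulF* is not transcribed.
So KulF is not produced.
With no repressor bound, *mibP* is transcribed.
So MibP is produced and active.
Mn²⁺ is present, so GorC is inactive.
Autoinducer-2 is absent, so MorW is inactive.
No repressor is bound and MibP is active, so *vorX* is transcribed.
→ *vorX* is ON in A.
Condition B:
Shikimate is absent, so GixC is inactive.
Homoserine is absent, so SovN is active.
No repressor is bound and SovN is active, so *kulF* is transcribed.
So KulF is produced and active.
With repressor KulF bound, *mibP* is not transcribed.
So MibP is not produced.
Mn²⁺ is absent, so GorC is active.
Autoinducer-2 is present, so MorW is active.
With repressor GorC bound, *vorX* is not transcribed.
→ *vorX* is OFF in B.

A only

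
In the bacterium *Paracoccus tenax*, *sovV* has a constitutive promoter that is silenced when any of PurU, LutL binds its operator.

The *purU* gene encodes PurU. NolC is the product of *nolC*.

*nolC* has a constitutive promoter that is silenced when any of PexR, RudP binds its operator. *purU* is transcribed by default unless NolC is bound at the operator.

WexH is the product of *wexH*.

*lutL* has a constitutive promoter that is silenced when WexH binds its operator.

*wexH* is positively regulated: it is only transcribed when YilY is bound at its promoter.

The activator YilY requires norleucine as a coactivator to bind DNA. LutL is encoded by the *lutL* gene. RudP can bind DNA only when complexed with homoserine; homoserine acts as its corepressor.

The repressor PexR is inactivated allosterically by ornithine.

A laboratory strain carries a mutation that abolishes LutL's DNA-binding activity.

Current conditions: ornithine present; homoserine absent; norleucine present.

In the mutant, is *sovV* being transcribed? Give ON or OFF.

Ornithine is present, so PexR is inactive.
Homoserine is absent, so RudP is inactive.
With no repressor bound, *nolC* is transcribed.
So NolC is produced and active.
With repressor NolC bound, *purU* is not transcribed.
So PurU is not produced.
LutL is non-functional in this strain, so it has no effect.
With no repressor bound, *sovV* is transcribed.

ON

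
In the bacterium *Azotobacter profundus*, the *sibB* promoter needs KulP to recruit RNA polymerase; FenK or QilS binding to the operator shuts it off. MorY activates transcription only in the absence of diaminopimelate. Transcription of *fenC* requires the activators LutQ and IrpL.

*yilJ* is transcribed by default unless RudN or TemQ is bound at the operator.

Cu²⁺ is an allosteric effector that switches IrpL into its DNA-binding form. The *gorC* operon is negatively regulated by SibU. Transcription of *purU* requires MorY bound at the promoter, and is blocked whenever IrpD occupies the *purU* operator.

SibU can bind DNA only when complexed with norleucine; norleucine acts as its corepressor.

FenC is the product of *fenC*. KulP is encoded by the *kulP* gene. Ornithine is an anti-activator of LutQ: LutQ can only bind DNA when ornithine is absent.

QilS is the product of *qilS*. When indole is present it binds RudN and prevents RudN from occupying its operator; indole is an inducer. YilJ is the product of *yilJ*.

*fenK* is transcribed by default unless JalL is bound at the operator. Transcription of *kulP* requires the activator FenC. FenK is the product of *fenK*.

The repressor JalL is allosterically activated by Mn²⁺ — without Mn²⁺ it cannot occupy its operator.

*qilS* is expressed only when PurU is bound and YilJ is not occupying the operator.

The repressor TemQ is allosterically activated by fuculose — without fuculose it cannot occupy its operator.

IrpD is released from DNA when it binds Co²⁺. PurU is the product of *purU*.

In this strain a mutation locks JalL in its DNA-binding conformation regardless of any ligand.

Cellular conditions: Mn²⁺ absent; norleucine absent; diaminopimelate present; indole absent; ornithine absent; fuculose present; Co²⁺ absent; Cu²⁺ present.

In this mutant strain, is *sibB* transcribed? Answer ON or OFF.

ON

Ornithine is absent, so LutQ is active.
Cu²⁺ is present, so IrpL is active.
No repressor is bound and LutQ and IrpL are active, so *fenC* is transcribed.
So FenC is produced and active.
No repressor is bound and FenC is active, so *kulP* is transcribed.
So KulP is produced and active.
JalL is constitutively active in this strain.
With repressor JalL bound, *fenK* is not transcribed.
So FenK is not produced.
Co²⁺ is absent, so IrpD is active.
Diaminopimelate is present, so MorY is inactive.
With repressor IrpD bound, *purU* is not transcribed.
So PurU is not produced.
Indole is absent, so RudN is active.
Fuculose is present, so TemQ is active.
With repressor RudN bound, *yilJ* is not transcribed.
So YilJ is not produced.
Required activator PurU is absent, so *qilS* is not transcribed.
So QilS is not produced.
No repressor is bound and KulP is active, so *sibB* is transcribed.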